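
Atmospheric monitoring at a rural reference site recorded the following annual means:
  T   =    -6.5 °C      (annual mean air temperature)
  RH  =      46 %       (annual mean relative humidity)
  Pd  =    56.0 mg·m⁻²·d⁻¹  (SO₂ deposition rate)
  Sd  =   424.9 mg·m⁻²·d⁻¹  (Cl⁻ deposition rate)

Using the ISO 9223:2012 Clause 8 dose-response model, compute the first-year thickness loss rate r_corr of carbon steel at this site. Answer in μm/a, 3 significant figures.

carbon steel: T≤10 °C ⇒ hinge +0.150·(-6.5−10) = -2.4750
  Pd branch = 1.77·Pd^0.52·e^(0.02·RH+f) = 3.032 μm/a
  Cl⁻ term: 0.102·424.9^0.62·exp(0.033·46+0.04·-6.5) = 15.29
  r_corr = 3.032 + 15.29 = 18.32 μm/a

r_corr = 18.3 μm/a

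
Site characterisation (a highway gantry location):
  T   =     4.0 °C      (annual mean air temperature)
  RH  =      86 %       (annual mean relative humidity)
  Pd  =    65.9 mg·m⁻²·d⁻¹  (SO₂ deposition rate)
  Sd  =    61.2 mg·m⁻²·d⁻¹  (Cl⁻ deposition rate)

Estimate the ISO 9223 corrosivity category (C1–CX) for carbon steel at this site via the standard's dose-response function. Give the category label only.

C4

carbon steel: T≤10 °C ⇒ hinge +0.150·(4.0−10) = -0.9000
  sulphur-dioxide contribution → 35.47 μm/a
  chloride contribution → 26.21 μm/a
  ⇒ r_corr(carbon steel) = 61.68 μm/a
Category bounds: 50…80 μm/a bracket r_corr ⇒ C4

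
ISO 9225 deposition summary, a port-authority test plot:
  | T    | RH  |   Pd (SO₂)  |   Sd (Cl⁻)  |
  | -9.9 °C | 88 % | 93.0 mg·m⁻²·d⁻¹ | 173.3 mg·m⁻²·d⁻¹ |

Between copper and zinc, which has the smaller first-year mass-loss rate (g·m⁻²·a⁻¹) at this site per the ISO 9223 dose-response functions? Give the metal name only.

copper: temperature factor f = +0.126·(-19.9) = -2.5074
  SO₂ term: 0.0053·93.0^0.26·exp(0.059·88-2.5074) = 0.2523
  Sd branch = 0.01025·Sd^0.27·e^(0.036·RH+0.049·T) = 0.6031 μm/a
  sum: 0.2523 + 0.6031 → r_corr = 0.8554 μm/a
  mass loss = 0.8554 μm/a × 8.96 g/cm³ = 7.664 g·m⁻²·a⁻¹
zinc: temperature factor f = +0.038·(-19.9) = -0.7562
  SO₂ term: 0.0129·93.0^0.44·exp(0.046·88-0.7562) = 2.549
  Cl⁻ term: 0.0175·173.3^0.57·exp(0.008·88+0.085·-9.9) = 0.288
  r_corr = 2.549 + 0.288 = 2.837 μm/a
  mass loss = 2.837 μm/a × 7.14 g/cm³ = 20.25 g·m⁻²·a⁻¹
Ordering by g·m⁻²·a⁻¹: zinc (20.3) > copper (7.66)

copper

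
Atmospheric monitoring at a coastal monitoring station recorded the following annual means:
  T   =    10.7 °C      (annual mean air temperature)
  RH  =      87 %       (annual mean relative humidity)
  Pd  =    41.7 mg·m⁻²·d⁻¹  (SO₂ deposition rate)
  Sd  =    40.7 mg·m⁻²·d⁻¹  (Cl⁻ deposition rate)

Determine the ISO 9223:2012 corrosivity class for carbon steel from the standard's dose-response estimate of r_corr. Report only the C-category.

carbon steel: temperature factor f = -0.054·(0.7) = -0.0378
  sulphur-dioxide contribution → 67.56 μm/a
  chloride contribution → 27.5 μm/a
  total first-year rate 95.06 μm/a
95.1 μm/a falls in (80, 200] for carbon steel → category C5

C5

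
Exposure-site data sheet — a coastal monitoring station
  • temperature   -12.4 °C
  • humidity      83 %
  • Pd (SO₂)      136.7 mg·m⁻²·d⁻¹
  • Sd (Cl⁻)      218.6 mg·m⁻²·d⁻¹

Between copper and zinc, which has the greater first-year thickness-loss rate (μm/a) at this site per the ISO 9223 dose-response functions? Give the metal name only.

zinc

copper: f(T) = +0.126·(T−10) [T≤10 °C] = -2.8224
  Pd branch = 0.0053·Pd^0.26·e^(0.059·RH+f) = 0.1516 μm/a
  Sd branch = 0.01025·Sd^0.27·e^(0.036·RH+0.049·T) = 0.4745 μm/a
  sum: 0.1516 + 0.4745 → r_corr = 0.626 μm/a
zinc: temperature factor f = +0.038·(-22.4) = -0.8512
  SO₂ term: 0.0129·136.7^0.44·exp(0.046·83-0.8512) = 2.182
  Sd branch = 0.0175·Sd^0.57·e^(0.008·RH+0.085·T) = 0.2554 μm/a
  r_corr = 2.182 + 0.2554 = 2.437 μm/a
Ordering by μm/a: zinc (2.44) > copper (0.626)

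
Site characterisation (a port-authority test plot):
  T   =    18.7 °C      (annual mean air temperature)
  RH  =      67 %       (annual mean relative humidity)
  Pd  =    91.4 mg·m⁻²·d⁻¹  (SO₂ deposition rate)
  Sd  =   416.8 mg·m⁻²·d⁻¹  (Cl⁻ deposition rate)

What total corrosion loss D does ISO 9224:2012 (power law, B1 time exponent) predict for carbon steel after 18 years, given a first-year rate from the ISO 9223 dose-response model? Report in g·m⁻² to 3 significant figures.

carbon steel: T>10 °C ⇒ hinge -0.054·(18.7−10) = -0.4698
  sulphur-dioxide contribution → 44.22 μm/a
  chloride contribution → 82.8 μm/a
  total first-year rate 127 μm/a
Power-law: D(18) = r_corr · 18^0.523
  D(18) = 127 × 18^0.523 = 127 × 4.534 = 575.9 μm
  Mass loss = 575.9 μm × 7.85 g/cm³ = 4521 g·m⁻²

D(18) = 4.52e+03 g·m⁻²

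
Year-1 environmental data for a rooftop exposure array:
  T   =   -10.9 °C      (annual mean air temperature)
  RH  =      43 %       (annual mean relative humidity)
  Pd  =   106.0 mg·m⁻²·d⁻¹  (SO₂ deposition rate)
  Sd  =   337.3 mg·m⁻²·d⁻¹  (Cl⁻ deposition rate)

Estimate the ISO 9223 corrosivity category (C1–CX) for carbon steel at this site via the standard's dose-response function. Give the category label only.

carbon steel: T≤10 °C ⇒ hinge +0.150·(-10.9−10) = -3.1350
  SO₂ term: 1.77·106.0^0.52·exp(0.02·43-3.1350) = 2.056
  Sd branch = 0.102·Sd^0.62·e^(0.033·RH+0.04·T) = 10.07 μm/a
  sum: 2.056 + 10.07 → r_corr = 12.12 μm/a
Category bounds: 1.3…25 μm/a bracket r_corr ⇒ C2

C2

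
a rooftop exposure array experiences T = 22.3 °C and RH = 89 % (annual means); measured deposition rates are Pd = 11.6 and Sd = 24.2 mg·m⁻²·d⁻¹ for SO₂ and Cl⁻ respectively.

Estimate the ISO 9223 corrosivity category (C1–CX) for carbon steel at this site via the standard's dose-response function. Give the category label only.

C4

carbon steel: temperature factor f = -0.054·(12.3) = -0.6642
  sulphur-dioxide contribution → 19.32 μm/a
  chloride contribution → 33.84 μm/a
  ⇒ r_corr(carbon steel) = 53.17 μm/a
ISO 9223 Table 2 (carbon steel): 50 < 53.2 ≤ 80 μm/a ⇒ C4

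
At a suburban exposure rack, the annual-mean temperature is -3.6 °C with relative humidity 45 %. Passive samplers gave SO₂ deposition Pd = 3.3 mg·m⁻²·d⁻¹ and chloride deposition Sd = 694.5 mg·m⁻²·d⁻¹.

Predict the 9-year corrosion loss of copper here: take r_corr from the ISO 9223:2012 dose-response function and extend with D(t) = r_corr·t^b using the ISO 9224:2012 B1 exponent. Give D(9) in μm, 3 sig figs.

copper: f(T) = +0.126·(T−10) [T≤10 °C] = -1.7136
  Pd branch = 0.0053·Pd^0.26·e^(0.059·RH+f) = 0.01853 μm/a
  Cl⁻ term: 0.01025·694.5^0.27·exp(0.036·45+0.049·-3.6) = 0.2541
  r_corr = 0.01853 + 0.2541 = 0.2726 μm/a
Long-term exponent b (ISO 9224 Table 2, B1) = 0.667
  D(9) = 0.2726 × 9^0.667 = 0.2726 × 4.33 = 1.18 μm

D(9) = 1.18 μm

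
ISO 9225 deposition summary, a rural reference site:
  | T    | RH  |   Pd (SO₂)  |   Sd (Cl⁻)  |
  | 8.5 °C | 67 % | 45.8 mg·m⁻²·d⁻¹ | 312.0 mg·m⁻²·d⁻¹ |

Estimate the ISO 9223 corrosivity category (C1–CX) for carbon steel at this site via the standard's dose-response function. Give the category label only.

C5

carbon steel: f(T) = +0.150·(T−10) [T≤10 °C] = -0.2250
  Pd branch = 1.77·Pd^0.52·e^(0.02·RH+f) = 39.43 μm/a
  Sd branch = 0.102·Sd^0.62·e^(0.033·RH+0.04·T) = 46.01 μm/a
  sum: 39.43 + 46.01 → r_corr = 85.44 μm/a
Category bounds: 80…200 μm/a bracket r_corr ⇒ C5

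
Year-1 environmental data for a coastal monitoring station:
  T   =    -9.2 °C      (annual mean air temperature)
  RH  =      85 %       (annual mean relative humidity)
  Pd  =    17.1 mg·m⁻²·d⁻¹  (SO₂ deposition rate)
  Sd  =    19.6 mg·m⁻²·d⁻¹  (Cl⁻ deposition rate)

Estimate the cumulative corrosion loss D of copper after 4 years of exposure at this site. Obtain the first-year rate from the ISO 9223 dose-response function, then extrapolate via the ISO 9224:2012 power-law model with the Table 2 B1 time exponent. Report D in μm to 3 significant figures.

copper: temperature factor f = +0.126·(-19.2) = -2.4192
  sulphur-dioxide contribution → 0.1487 μm/a
  chloride contribution → 0.311 μm/a
  total first-year rate 0.4597 μm/a
Long-term exponent b (ISO 9224 Table 2, B1) = 0.667
  D(4) = 0.4597 × 4^0.667 = 0.4597 × 2.521 = 1.159 μm

D(4) = 1.16 μm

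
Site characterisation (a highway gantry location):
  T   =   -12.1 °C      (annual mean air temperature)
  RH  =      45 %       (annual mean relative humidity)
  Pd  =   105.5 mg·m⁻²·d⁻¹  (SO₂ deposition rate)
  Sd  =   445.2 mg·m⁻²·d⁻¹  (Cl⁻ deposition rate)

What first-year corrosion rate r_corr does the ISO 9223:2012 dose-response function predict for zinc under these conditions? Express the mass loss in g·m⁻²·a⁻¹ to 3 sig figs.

zinc: T≤10 °C ⇒ hinge +0.038·(-12.1−10) = -0.8398
  SO₂ term: 0.0129·105.5^0.44·exp(0.046·45-0.8398) = 0.3428
  Sd branch = 0.0175·Sd^0.57·e^(0.008·RH+0.085·T) = 0.29 μm/a
  sum: 0.3428 + 0.29 → r_corr = 0.6328 μm/a
Convert to mass loss: 0.6328 μm/a × 7.14 g/cm³ = 4.518 g·m⁻²·a⁻¹

r_corr = 4.52 g·m⁻²·a⁻¹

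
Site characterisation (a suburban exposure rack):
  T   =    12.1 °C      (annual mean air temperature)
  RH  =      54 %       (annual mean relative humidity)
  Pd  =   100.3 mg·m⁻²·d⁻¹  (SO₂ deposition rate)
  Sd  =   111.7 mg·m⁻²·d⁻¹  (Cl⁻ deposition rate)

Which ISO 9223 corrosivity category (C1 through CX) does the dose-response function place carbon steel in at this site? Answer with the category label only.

carbon steel: f(T) = -0.054·(T−10) [T>10 °C] = -0.1134
  SO₂ term: 1.77·100.3^0.52·exp(0.02·54-0.1134) = 51.1
  Sd branch = 0.102·Sd^0.62·e^(0.033·RH+0.04·T) = 18.3 μm/a
  r_corr = 51.1 + 18.3 = 69.4 μm/a
ISO 9223 Table 2 (carbon steel): 50 < 69.4 ≤ 80 μm/a ⇒ C4

C4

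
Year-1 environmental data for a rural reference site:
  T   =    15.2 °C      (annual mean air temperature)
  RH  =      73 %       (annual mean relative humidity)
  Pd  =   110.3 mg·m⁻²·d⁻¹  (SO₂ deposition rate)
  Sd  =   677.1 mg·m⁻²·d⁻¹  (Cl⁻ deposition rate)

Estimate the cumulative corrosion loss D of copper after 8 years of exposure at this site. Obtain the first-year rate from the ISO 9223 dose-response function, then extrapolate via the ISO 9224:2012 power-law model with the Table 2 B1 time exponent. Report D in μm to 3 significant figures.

copper: f(T) = -0.080·(T−10) [T>10 °C] = -0.4160
  Pd branch = 0.0053·Pd^0.26·e^(0.059·RH+f) = 0.8814 μm/a
  Sd branch = 0.01025·Sd^0.27·e^(0.036·RH+0.049·T) = 1.737 μm/a
  sum: 0.8814 + 1.737 → r_corr = 2.618 μm/a
Power-law: D(8) = r_corr · 8^0.667
  D(8) = 2.618 × 8^0.667 = 2.618 × 4.003 = 10.48 μm

D(8) = 10.5 μm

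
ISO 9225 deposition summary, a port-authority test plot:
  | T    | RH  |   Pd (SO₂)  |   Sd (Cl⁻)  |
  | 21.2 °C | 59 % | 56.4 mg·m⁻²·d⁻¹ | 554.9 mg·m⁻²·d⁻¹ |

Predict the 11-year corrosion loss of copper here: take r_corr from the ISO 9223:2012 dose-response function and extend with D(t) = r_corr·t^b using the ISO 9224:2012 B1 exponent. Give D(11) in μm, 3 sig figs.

D(11) = 7.60 μm

copper: temperature factor f = -0.080·(11.2) = -0.8960
  sulphur-dioxide contribution → 0.2006 μm/a
  chloride contribution → 1.334 μm/a
  total first-year rate 1.535 μm/a
ISO 9224: D(t) = r_corr · t^b with b = 0.667 (copper, B1)
  D(11) = 1.535 × 11^0.667 = 1.535 × 4.95 = 7.598 μm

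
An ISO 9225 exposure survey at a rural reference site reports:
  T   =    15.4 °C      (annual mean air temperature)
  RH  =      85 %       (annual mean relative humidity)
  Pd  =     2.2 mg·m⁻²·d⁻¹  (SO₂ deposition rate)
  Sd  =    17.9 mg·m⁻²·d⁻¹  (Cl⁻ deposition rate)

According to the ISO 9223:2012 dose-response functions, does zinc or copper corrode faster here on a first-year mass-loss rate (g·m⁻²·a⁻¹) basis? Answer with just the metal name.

zinc: temperature factor f = -0.071·(5.4) = -0.3834
  SO₂ term: 0.0129·2.2^0.44·exp(0.046·85-0.3834) = 0.6206
  Cl⁻ term: 0.0175·17.9^0.57·exp(0.008·85+0.085·15.4) = 0.6622
  sum: 0.6206 + 0.6622 → r_corr = 1.283 μm/a
  mass loss = 1.283 μm/a × 7.14 g/cm³ = 9.159 g·m⁻²·a⁻¹
copper: temperature factor f = -0.080·(5.4) = -0.4320
  SO₂ term: 0.0053·2.2^0.26·exp(0.059·85-0.4320) = 0.6363
  Sd branch = 0.01025·Sd^0.27·e^(0.036·RH+0.049·T) = 1.013 μm/a
  sum: 0.6363 + 1.013 → r_corr = 1.649 μm/a
  mass loss = 1.649 μm/a × 8.96 g/cm³ = 14.78 g·m⁻²·a⁻¹
Ordering by g·m⁻²·a⁻¹: copper (14.8) > zinc (9.16)

copper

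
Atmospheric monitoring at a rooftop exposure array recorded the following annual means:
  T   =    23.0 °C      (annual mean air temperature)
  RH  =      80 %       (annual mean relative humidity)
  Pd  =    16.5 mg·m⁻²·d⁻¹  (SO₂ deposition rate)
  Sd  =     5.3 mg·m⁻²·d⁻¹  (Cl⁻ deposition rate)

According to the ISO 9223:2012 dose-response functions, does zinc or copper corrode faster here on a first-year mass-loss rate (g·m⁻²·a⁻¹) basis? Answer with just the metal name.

zinc: f(T) = -0.071·(T−10) [T>10 °C] = -0.9230
  sulphur-dioxide contribution → 0.6976 μm/a
  chloride contribution → 0.6066 μm/a
  total first-year rate 1.304 μm/a
  mass loss = 1.304 μm/a × 7.14 g/cm³ = 9.312 g·m⁻²·a⁻¹
copper: temperature factor f = -0.080·(13.0) = -1.0400
  sulphur-dioxide contribution → 0.4355 μm/a
  chloride contribution → 0.8841 μm/a
  total first-year rate 1.32 μm/a
  mass loss = 1.32 μm/a × 8.96 g/cm³ = 11.82 g·m⁻²·a⁻¹
Ordering by g·m⁻²·a⁻¹: copper (11.8) > zinc (9.31)

copper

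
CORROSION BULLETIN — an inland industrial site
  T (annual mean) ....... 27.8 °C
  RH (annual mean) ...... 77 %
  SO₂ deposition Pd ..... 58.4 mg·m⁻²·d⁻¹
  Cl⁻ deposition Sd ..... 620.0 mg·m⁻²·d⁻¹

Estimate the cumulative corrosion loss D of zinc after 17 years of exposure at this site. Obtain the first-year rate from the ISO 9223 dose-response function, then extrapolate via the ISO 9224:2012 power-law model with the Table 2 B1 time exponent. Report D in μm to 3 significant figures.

zinc: f(T) = -0.071·(T−10) [T>10 °C] = -1.2638
  SO₂ term: 0.0129·58.4^0.44·exp(0.046·77-1.2638) = 0.7537
  Cl⁻ term: 0.0175·620.0^0.57·exp(0.008·77+0.085·27.8) = 13.44
  r_corr = 0.7537 + 13.44 = 14.2 μm/a
Long-term exponent b (ISO 9224 Table 2, B1) = 0.813
  D(17) = 14.2 × 17^0.813 = 14.2 × 10.01 = 142.1 μm

D(17) = 142 μm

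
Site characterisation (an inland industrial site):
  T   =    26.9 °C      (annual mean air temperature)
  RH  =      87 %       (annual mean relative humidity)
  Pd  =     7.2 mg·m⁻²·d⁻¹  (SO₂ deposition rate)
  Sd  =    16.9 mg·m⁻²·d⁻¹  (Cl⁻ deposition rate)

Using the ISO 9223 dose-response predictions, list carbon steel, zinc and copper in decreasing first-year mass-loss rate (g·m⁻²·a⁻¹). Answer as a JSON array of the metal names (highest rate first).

["carbon steel", "copper", "zinc"]

carbon steel: f(T) = -0.054·(T−10) [T>10 °C] = -0.9126
  SO₂ term: 1.77·7.2^0.52·exp(0.02·87-0.9126) = 11.3
  Sd branch = 0.102·Sd^0.62·e^(0.033·RH+0.04·T) = 30.48 μm/a
  sum: 11.3 + 30.48 → r_corr = 41.78 μm/a
  mass loss = 41.78 μm/a × 7.85 g/cm³ = 328 g·m⁻²·a⁻¹
zinc: T>10 °C ⇒ hinge -0.071·(26.9−10) = -1.1999
  Pd branch = 0.0129·Pd^0.44·e^(0.046·RH+f) = 0.5067 μm/a
  Cl⁻ term: 0.0175·16.9^0.57·exp(0.008·87+0.085·26.9) = 1.731
  sum: 0.5067 + 1.731 → r_corr = 2.237 μm/a
  mass loss = 2.237 μm/a × 7.14 g/cm³ = 15.97 g·m⁻²·a⁻¹
copper: f(T) = -0.080·(T−10) [T>10 °C] = -1.3520
  Pd branch = 0.0053·Pd^0.26·e^(0.059·RH+f) = 0.3884 μm/a
  Sd branch = 0.01025·Sd^0.27·e^(0.036·RH+0.049·T) = 1.883 μm/a
  r_corr = 0.3884 + 1.883 = 2.272 μm/a
  mass loss = 2.272 μm/a × 8.96 g/cm³ = 20.35 g·m⁻²·a⁻¹
Ordering by g·m⁻²·a⁻¹: carbon steel (328) > copper (20.4) > zinc (16)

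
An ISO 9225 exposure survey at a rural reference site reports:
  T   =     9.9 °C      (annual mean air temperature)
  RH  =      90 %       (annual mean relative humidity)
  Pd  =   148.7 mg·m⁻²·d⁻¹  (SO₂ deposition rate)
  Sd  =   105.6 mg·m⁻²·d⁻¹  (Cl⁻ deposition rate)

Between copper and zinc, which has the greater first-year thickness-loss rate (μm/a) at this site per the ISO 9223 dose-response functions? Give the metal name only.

zinc

copper: T≤10 °C ⇒ hinge +0.126·(9.9−10) = -0.0126
  SO₂ term: 0.0053·148.7^0.26·exp(0.059·90-0.0126) = 3.888
  Sd branch = 0.01025·Sd^0.27·e^(0.036·RH+0.049·T) = 1.496 μm/a
  r_corr = 3.888 + 1.496 = 5.384 μm/a
zinc: f(T) = +0.038·(T−10) [T≤10 °C] = -0.0038
  SO₂ term: 0.0129·148.7^0.44·exp(0.046·90-0.0038) = 7.29
  Sd branch = 0.0175·Sd^0.57·e^(0.008·RH+0.085·T) = 1.188 μm/a
  r_corr = 7.29 + 1.188 = 8.478 μm/a
Ordering by μm/a: zinc (8.48) > copper (5.38)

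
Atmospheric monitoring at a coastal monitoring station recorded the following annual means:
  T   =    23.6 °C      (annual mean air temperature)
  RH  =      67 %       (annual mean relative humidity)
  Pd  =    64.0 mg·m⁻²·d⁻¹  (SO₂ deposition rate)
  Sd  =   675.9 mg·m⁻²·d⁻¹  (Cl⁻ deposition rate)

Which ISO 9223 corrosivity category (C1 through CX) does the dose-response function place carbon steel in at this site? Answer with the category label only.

C5

carbon steel: T>10 °C ⇒ hinge -0.054·(23.6−10) = -0.7344
  SO₂ term: 1.77·64.0^0.52·exp(0.02·67-0.7344) = 28.2
  Cl⁻ term: 0.102·675.9^0.62·exp(0.033·67+0.04·23.6) = 135.9
  r_corr = 28.2 + 135.9 = 164.1 μm/a
164 μm/a falls in (80, 200] for carbon steel → category C5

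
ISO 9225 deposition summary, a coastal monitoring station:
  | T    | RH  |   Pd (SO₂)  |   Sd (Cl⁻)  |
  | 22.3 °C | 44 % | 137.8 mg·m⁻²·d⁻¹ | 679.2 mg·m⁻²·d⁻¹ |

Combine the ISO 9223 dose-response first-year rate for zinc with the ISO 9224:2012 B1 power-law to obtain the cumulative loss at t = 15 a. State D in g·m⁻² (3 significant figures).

zinc: f(T) = -0.071·(T−10) [T>10 °C] = -0.8733
  SO₂ term: 0.0129·137.8^0.44·exp(0.046·44-0.8733) = 0.3561
  Sd branch = 0.0175·Sd^0.57·e^(0.008·RH+0.085·T) = 6.813 μm/a
  sum: 0.3561 + 6.813 → r_corr = 7.169 μm/a
Long-term exponent b (ISO 9224 Table 2, B1) = 0.813
  D(15) = 7.169 × 15^0.813 = 7.169 × 9.04 = 64.81 μm
  Mass loss = 64.81 μm × 7.14 g/cm³ = 462.7 g·m⁻²

D(15) = 463 g·m⁻²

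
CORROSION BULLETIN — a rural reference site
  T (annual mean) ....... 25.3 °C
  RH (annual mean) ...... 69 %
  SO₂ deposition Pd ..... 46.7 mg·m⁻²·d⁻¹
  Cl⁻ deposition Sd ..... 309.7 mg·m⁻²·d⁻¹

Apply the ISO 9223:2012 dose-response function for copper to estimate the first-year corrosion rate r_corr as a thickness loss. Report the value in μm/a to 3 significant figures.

copper: T>10 °C ⇒ hinge -0.080·(25.3−10) = -1.2240
  SO₂ term: 0.0053·46.7^0.26·exp(0.059·69-1.2240) = 0.2482
  Sd branch = 0.01025·Sd^0.27·e^(0.036·RH+0.049·T) = 1.997 μm/a
  r_corr = 0.2482 + 1.997 = 2.246 μm/a

r_corr = 2.25 μm/a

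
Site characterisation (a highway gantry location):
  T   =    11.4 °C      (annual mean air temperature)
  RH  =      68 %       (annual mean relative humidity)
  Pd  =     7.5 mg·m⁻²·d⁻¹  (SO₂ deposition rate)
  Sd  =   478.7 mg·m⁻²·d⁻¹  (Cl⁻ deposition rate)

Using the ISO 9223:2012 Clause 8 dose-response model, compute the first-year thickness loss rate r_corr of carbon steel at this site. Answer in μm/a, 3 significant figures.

r_corr = 87.9 μm/a

carbon steel: temperature factor f = -0.054·(1.4) = -0.0756
  sulphur-dioxide contribution → 18.23 μm/a
  chloride contribution → 69.64 μm/a
  ⇒ r_corr(carbon steel) = 87.87 μm/a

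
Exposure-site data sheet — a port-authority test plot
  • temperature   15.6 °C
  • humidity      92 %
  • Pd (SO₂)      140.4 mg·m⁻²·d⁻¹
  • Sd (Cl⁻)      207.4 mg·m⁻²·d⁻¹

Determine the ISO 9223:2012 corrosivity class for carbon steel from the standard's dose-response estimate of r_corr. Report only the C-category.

carbon steel: T>10 °C ⇒ hinge -0.054·(15.6−10) = -0.3024
  Pd branch = 1.77·Pd^0.52·e^(0.02·RH+f) = 107.7 μm/a
  Cl⁻ term: 0.102·207.4^0.62·exp(0.033·92+0.04·15.6) = 108.3
  sum: 107.7 + 108.3 → r_corr = 216 μm/a
Category bounds: 200…700 μm/a bracket r_corr ⇒ CX

CX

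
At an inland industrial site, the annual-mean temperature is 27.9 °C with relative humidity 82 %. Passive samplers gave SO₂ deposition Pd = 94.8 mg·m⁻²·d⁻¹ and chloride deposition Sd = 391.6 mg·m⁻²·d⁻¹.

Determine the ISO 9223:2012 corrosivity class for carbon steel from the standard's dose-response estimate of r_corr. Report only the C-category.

carbon steel: T>10 °C ⇒ hinge -0.054·(27.9−10) = -0.9666
  Pd branch = 1.77·Pd^0.52·e^(0.02·RH+f) = 37.01 μm/a
  Cl⁻ term: 0.102·391.6^0.62·exp(0.033·82+0.04·27.9) = 188.8
  r_corr = 37.01 + 188.8 = 225.8 μm/a
ISO 9223 Table 2 (carbon steel): 200 < 226 ≤ 700 μm/a ⇒ CX

CX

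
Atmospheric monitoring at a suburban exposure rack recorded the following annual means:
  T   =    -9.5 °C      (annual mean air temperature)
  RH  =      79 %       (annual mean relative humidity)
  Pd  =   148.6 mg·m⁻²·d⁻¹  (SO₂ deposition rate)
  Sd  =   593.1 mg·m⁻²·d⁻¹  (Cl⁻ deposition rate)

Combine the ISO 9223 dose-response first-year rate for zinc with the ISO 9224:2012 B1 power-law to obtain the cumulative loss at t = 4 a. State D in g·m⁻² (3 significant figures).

zinc: f(T) = +0.038·(T−10) [T≤10 °C] = -0.7410
  SO₂ term: 0.0129·148.6^0.44·exp(0.046·79-0.7410) = 2.102
  Sd branch = 0.0175·Sd^0.57·e^(0.008·RH+0.085·T) = 0.5591 μm/a
  sum: 2.102 + 0.5591 → r_corr = 2.661 μm/a
ISO 9224: D(t) = r_corr · t^b with b = 0.813 (zinc, B1)
  D(4) = 2.661 × 4^0.813 = 2.661 × 3.087 = 8.215 μm
  Mass loss = 8.215 μm × 7.14 g/cm³ = 58.65 g·m⁻²

D(4) = 58.7 g·m⁻²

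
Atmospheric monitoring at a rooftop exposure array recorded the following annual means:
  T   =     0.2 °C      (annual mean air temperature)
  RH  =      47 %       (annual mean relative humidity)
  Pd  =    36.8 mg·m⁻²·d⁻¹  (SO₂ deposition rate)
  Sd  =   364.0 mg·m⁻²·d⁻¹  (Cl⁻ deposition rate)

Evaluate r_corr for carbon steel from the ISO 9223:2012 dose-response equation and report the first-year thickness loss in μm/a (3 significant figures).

carbon steel: temperature factor f = +0.150·(-9.8) = -1.4700
  Pd branch = 1.77·Pd^0.52·e^(0.02·RH+f) = 6.793 μm/a
  Cl⁻ term: 0.102·364.0^0.62·exp(0.033·47+0.04·0.2) = 18.77
  sum: 6.793 + 18.77 → r_corr = 25.57 μm/a

r_corr = 25.6 μm/a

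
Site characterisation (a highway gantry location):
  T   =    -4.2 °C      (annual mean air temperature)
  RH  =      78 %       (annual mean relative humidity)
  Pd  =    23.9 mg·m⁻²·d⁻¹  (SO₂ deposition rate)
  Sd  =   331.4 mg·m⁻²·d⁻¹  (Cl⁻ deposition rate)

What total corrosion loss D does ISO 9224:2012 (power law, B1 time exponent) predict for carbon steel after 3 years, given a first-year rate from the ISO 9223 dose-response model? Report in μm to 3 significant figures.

D(3) = 82.7 μm

carbon steel: f(T) = +0.150·(T−10) [T≤10 °C] = -2.1300
  SO₂ term: 1.77·23.9^0.52·exp(0.02·78-2.1300) = 5.214
  Cl⁻ term: 0.102·331.4^0.62·exp(0.033·78+0.04·-4.2) = 41.32
  sum: 5.214 + 41.32 → r_corr = 46.53 μm/a
Long-term exponent b (ISO 9224 Table 2, B1) = 0.523
  D(3) = 46.53 × 3^0.523 = 46.53 × 1.776 = 82.66 μm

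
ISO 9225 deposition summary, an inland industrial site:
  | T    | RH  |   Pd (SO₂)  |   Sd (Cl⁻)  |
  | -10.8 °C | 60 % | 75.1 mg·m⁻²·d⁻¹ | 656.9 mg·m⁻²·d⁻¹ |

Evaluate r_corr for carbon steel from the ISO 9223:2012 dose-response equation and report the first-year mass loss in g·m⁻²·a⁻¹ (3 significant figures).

r_corr = 229 g·m⁻²·a⁻¹

carbon steel: f(T) = +0.150·(T−10) [T≤10 °C] = -3.1200
  Pd branch = 1.77·Pd^0.52·e^(0.02·RH+f) = 2.452 μm/a
  Sd branch = 0.102·Sd^0.62·e^(0.033·RH+0.04·T) = 26.78 μm/a
  r_corr = 2.452 + 26.78 = 29.23 μm/a
Convert to mass loss: 29.23 μm/a × 7.85 g/cm³ = 229.4 g·m⁻²·a⁻¹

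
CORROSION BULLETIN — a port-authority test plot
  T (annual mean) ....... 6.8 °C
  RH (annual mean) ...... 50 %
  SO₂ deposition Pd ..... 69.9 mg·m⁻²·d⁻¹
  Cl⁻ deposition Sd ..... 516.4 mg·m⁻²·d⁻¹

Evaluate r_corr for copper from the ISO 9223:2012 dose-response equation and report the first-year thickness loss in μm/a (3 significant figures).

r_corr = 0.672 μm/a

copper: T≤10 °C ⇒ hinge +0.126·(6.8−10) = -0.4032
  SO₂ term: 0.0053·69.9^0.26·exp(0.059·50-0.4032) = 0.2041
  Cl⁻ term: 0.01025·516.4^0.27·exp(0.036·50+0.049·6.8) = 0.4674
  r_corr = 0.2041 + 0.4674 = 0.6715 μm/a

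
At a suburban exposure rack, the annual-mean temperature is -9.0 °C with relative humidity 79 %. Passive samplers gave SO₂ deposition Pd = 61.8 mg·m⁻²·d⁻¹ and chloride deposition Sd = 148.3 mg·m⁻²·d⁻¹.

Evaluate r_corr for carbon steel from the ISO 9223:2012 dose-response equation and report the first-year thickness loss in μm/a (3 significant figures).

carbon steel: T≤10 °C ⇒ hinge +0.150·(-9.0−10) = -2.8500
  Pd branch = 1.77·Pd^0.52·e^(0.02·RH+f) = 4.244 μm/a
  Cl⁻ term: 0.102·148.3^0.62·exp(0.033·79+0.04·-9.0) = 21.41
  sum: 4.244 + 21.41 → r_corr = 25.65 μm/a

r_corr = 25.7 μm/a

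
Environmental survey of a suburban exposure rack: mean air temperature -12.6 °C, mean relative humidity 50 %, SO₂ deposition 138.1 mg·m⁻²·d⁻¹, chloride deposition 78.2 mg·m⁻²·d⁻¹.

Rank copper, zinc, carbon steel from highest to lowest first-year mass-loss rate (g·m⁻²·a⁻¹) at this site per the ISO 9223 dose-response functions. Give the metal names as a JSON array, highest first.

["carbon steel", "zinc", "copper"]

copper: temperature factor f = +0.126·(-22.6) = -2.8476
  sulphur-dioxide contribution → 0.02114 μm/a
  chloride contribution → 0.1085 μm/a
  total first-year rate 0.1297 μm/a
  mass loss = 0.1297 μm/a × 8.96 g/cm³ = 1.162 g·m⁻²·a⁻¹
zinc: temperature factor f = +0.038·(-22.6) = -0.8588
  sulphur-dioxide contribution → 0.4766 μm/a
  chloride contribution → 0.1073 μm/a
  total first-year rate 0.584 μm/a
  mass loss = 0.584 μm/a × 7.14 g/cm³ = 4.17 g·m⁻²·a⁻¹
carbon steel: temperature factor f = +0.150·(-22.6) = -3.3900
  sulphur-dioxide contribution → 2.103 μm/a
  chloride contribution → 4.787 μm/a
  ⇒ r_corr(carbon steel) = 6.891 μm/a
  mass loss = 6.891 μm/a × 7.85 g/cm³ = 54.09 g·m⁻²·a⁻¹
Ordering by g·m⁻²·a⁻¹: carbon steel (54.1) > zinc (4.17) > copper (1.16)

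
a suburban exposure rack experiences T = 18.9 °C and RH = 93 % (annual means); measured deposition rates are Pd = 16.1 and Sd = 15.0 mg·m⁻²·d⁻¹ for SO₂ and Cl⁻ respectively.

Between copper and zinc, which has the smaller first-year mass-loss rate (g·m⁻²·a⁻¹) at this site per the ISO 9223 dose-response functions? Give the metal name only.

zinc

copper: temperature factor f = -0.080·(8.9) = -0.7120
  sulphur-dioxide contribution → 1.294 μm/a
  chloride contribution → 1.529 μm/a
  total first-year rate 2.823 μm/a
  mass loss = 2.823 μm/a × 8.96 g/cm³ = 25.29 g·m⁻²·a⁻¹
zinc: f(T) = -0.071·(T−10) [T>10 °C] = -0.6319
  sulphur-dioxide contribution → 1.679 μm/a
  chloride contribution → 0.8594 μm/a
  total first-year rate 2.539 μm/a
  mass loss = 2.539 μm/a × 7.14 g/cm³ = 18.13 g·m⁻²·a⁻¹
Ordering by g·m⁻²·a⁻¹: copper (25.3) > zinc (18.1)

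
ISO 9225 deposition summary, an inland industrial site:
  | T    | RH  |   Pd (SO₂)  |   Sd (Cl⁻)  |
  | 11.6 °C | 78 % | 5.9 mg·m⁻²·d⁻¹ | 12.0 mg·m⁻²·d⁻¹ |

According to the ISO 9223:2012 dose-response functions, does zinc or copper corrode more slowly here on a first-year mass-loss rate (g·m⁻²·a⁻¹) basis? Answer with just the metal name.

zinc: f(T) = -0.071·(T−10) [T>10 °C] = -0.1136
  SO₂ term: 0.0129·5.9^0.44·exp(0.046·78-0.1136) = 0.9092
  Cl⁻ term: 0.0175·12.0^0.57·exp(0.008·78+0.085·11.6) = 0.3609
  r_corr = 0.9092 + 0.3609 = 1.27 μm/a
  mass loss = 1.27 μm/a × 7.14 g/cm³ = 9.069 g·m⁻²·a⁻¹
copper: temperature factor f = -0.080·(1.6) = -0.1280
  SO₂ term: 0.0053·5.9^0.26·exp(0.059·78-0.1280) = 0.7374
  Cl⁻ term: 0.01025·12.0^0.27·exp(0.036·78+0.049·11.6) = 0.5868
  r_corr = 0.7374 + 0.5868 = 1.324 μm/a
  mass loss = 1.324 μm/a × 8.96 g/cm³ = 11.86 g·m⁻²·a⁻¹
Ordering by g·m⁻²·a⁻¹: copper (11.9) > zinc (9.07)

zinc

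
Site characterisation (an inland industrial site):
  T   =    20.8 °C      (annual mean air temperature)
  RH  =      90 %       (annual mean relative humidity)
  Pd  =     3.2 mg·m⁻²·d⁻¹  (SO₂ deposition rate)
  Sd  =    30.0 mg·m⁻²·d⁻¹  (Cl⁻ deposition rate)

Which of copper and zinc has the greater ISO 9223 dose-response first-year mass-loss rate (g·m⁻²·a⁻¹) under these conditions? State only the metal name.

copper: T>10 °C ⇒ hinge -0.080·(20.8−10) = -0.8640
  sulphur-dioxide contribution → 0.6116 μm/a
  chloride contribution → 1.817 μm/a
  total first-year rate 2.428 μm/a
  mass loss = 2.428 μm/a × 8.96 g/cm³ = 21.76 g·m⁻²·a⁻¹
zinc: T>10 °C ⇒ hinge -0.071·(20.8−10) = -0.7668
  sulphur-dioxide contribution → 0.6278 μm/a
  chloride contribution → 1.464 μm/a
  ⇒ r_corr(zinc) = 2.092 μm/a
  mass loss = 2.092 μm/a × 7.14 g/cm³ = 14.93 g·m⁻²·a⁻¹
Ordering by g·m⁻²·a⁻¹: copper (21.8) > zinc (14.9)

copper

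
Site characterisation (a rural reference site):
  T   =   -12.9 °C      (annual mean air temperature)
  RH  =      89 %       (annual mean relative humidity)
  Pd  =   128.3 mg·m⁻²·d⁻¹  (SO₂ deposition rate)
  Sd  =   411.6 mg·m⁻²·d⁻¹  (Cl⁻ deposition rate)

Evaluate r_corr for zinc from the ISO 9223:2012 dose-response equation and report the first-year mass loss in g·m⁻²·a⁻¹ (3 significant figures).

r_corr = 22.2 g·m⁻²·a⁻¹

zinc: temperature factor f = +0.038·(-22.9) = -0.8702
  sulphur-dioxide contribution → 2.743 μm/a
  chloride contribution → 0.3684 μm/a
  ⇒ r_corr(zinc) = 3.112 μm/a
Convert to mass loss: 3.112 μm/a × 7.14 g/cm³ = 22.22 g·m⁻²·a⁻¹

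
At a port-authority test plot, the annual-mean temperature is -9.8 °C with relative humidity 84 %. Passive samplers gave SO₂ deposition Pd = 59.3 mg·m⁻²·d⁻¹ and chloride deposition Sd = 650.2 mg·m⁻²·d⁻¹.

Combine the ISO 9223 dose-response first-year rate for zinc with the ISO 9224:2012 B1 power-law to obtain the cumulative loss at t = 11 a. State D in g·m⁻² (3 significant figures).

zinc: T≤10 °C ⇒ hinge +0.038·(-9.8−10) = -0.7524
  Pd branch = 0.0129·Pd^0.44·e^(0.046·RH+f) = 1.746 μm/a
  Cl⁻ term: 0.0175·650.2^0.57·exp(0.008·84+0.085·-9.8) = 0.5978
  r_corr = 1.746 + 0.5978 = 2.344 μm/a
Power-law: D(11) = r_corr · 11^0.813
  D(11) = 2.344 × 11^0.813 = 2.344 × 7.025 = 16.47 μm
  Mass loss = 16.47 μm × 7.14 g/cm³ = 117.6 g·m⁻²

D(11) = 118 g·m⁻²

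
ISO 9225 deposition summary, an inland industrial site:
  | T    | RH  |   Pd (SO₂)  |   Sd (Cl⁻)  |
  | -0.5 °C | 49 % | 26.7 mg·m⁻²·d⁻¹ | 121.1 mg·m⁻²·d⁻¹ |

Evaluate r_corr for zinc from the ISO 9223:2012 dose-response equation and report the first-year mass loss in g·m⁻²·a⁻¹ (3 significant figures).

r_corr = 5.23 g·m⁻²·a⁻¹

zinc: T≤10 °C ⇒ hinge +0.038·(-0.5−10) = -0.3990
  SO₂ term: 0.0129·26.7^0.44·exp(0.046·49-0.3990) = 0.3498
  Sd branch = 0.0175·Sd^0.57·e^(0.008·RH+0.085·T) = 0.3821 μm/a
  sum: 0.3498 + 0.3821 → r_corr = 0.732 μm/a
Convert to mass loss: 0.732 μm/a × 7.14 g/cm³ = 5.226 g·m⁻²·a⁻¹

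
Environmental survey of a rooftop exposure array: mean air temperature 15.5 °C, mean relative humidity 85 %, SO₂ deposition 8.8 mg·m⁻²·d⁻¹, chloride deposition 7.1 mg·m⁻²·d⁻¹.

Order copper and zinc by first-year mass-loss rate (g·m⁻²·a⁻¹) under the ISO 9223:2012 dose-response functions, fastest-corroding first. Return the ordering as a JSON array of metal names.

["copper", "zinc"]

copper: T>10 °C ⇒ hinge -0.080·(15.5−10) = -0.4400
  Pd branch = 0.0053·Pd^0.26·e^(0.059·RH+f) = 0.9052 μm/a
  Sd branch = 0.01025·Sd^0.27·e^(0.036·RH+0.049·T) = 0.7931 μm/a
  r_corr = 0.9052 + 0.7931 = 1.698 μm/a
  mass loss = 1.698 μm/a × 8.96 g/cm³ = 15.22 g·m⁻²·a⁻¹
zinc: f(T) = -0.071·(T−10) [T>10 °C] = -0.3905
  Pd branch = 0.0129·Pd^0.44·e^(0.046·RH+f) = 1.134 μm/a
  Sd branch = 0.0175·Sd^0.57·e^(0.008·RH+0.085·T) = 0.3942 μm/a
  sum: 1.134 + 0.3942 → r_corr = 1.528 μm/a
  mass loss = 1.528 μm/a × 7.14 g/cm³ = 10.91 g·m⁻²·a⁻¹
Ordering by g·m⁻²·a⁻¹: copper (15.2) > zinc (10.9)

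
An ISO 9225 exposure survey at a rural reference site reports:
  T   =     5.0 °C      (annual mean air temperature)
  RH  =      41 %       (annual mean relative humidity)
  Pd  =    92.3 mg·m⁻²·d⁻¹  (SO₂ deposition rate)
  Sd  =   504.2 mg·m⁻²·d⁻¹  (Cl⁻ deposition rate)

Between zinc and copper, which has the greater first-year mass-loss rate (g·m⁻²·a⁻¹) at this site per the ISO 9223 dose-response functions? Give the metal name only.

zinc

zinc: T≤10 °C ⇒ hinge +0.038·(5.0−10) = -0.1900
  sulphur-dioxide contribution → 0.515 μm/a
  chloride contribution → 1.29 μm/a
  ⇒ r_corr(zinc) = 1.805 μm/a
  mass loss = 1.805 μm/a × 7.14 g/cm³ = 12.89 g·m⁻²·a⁻¹
copper: f(T) = +0.126·(T−10) [T≤10 °C] = -0.6300
  sulphur-dioxide contribution → 0.1028 μm/a
  chloride contribution → 0.3075 μm/a
  total first-year rate 0.4103 μm/a
  mass loss = 0.4103 μm/a × 8.96 g/cm³ = 3.677 g·m⁻²·a⁻¹
Ordering by g·m⁻²·a⁻¹: zinc (12.9) > copper (3.68)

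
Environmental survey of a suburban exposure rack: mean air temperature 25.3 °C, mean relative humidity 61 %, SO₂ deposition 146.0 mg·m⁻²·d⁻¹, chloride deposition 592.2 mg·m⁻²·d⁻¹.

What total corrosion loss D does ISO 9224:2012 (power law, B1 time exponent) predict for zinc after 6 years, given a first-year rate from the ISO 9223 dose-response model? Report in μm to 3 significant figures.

D(6) = 42.8 μm

zinc: T>10 °C ⇒ hinge -0.071·(25.3−10) = -1.0863
  sulphur-dioxide contribution → 0.6453 μm/a
  chloride contribution → 9.316 μm/a
  ⇒ r_corr(zinc) = 9.961 μm/a
Long-term exponent b (ISO 9224 Table 2, B1) = 0.813
  D(6) = 9.961 × 6^0.813 = 9.961 × 4.292 = 42.75 μm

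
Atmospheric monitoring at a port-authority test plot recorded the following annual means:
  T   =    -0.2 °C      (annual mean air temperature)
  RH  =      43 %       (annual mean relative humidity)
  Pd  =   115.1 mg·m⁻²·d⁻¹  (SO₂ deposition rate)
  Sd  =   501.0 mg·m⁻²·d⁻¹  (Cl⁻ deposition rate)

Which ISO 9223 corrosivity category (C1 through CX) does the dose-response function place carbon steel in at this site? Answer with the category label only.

carbon steel: T≤10 °C ⇒ hinge +0.150·(-0.2−10) = -1.5300
  SO₂ term: 1.77·115.1^0.52·exp(0.02·43-1.5300) = 10.68
  Sd branch = 0.102·Sd^0.62·e^(0.033·RH+0.04·T) = 19.74 μm/a
  sum: 10.68 + 19.74 → r_corr = 30.42 μm/a
ISO 9223 Table 2 (carbon steel): 25 < 30.4 ≤ 50 μm/a ⇒ C3

C3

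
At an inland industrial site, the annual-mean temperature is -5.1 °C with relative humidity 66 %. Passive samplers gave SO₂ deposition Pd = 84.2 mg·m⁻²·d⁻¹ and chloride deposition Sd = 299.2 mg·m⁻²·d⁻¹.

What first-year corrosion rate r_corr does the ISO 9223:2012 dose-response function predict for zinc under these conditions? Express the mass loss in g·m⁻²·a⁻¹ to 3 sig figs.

zinc: f(T) = +0.038·(T−10) [T≤10 °C] = -0.5738
  Pd branch = 0.0129·Pd^0.44·e^(0.046·RH+f) = 1.064 μm/a
  Cl⁻ term: 0.0175·299.2^0.57·exp(0.008·66+0.085·-5.1) = 0.4959
  sum: 1.064 + 0.4959 → r_corr = 1.56 μm/a
Convert to mass loss: 1.56 μm/a × 7.14 g/cm³ = 11.14 g·m⁻²·a⁻¹

r_corr = 11.1 g·m⁻²·a⁻¹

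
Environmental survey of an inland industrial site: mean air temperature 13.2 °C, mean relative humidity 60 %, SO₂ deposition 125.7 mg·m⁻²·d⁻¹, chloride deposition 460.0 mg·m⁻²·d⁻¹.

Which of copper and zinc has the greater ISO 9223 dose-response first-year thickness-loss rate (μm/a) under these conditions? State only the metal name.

zinc

copper: T>10 °C ⇒ hinge -0.080·(13.2−10) = -0.2560
  Pd branch = 0.0053·Pd^0.26·e^(0.059·RH+f) = 0.497 μm/a
  Sd branch = 0.01025·Sd^0.27·e^(0.036·RH+0.049·T) = 0.8885 μm/a
  r_corr = 0.497 + 0.8885 = 1.385 μm/a
zinc: f(T) = -0.071·(T−10) [T>10 °C] = -0.2272
  SO₂ term: 0.0129·125.7^0.44·exp(0.046·60-0.2272) = 1.362
  Cl⁻ term: 0.0175·460.0^0.57·exp(0.008·60+0.085·13.2) = 2.861
  sum: 1.362 + 2.861 → r_corr = 4.224 μm/a
Ordering by μm/a: zinc (4.22) > copper (1.39)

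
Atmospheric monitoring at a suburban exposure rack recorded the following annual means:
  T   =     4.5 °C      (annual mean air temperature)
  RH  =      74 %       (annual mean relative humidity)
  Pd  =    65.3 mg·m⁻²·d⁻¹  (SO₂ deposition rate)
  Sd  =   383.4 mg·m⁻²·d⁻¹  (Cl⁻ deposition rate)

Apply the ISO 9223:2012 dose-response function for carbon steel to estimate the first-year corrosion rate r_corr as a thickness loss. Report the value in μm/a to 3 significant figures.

r_corr = 86.1 μm/a

carbon steel: f(T) = +0.150·(T−10) [T≤10 °C] = -0.8250
  sulphur-dioxide contribution → 29.94 μm/a
  chloride contribution → 56.13 μm/a
  total first-year rate 86.06 μm/a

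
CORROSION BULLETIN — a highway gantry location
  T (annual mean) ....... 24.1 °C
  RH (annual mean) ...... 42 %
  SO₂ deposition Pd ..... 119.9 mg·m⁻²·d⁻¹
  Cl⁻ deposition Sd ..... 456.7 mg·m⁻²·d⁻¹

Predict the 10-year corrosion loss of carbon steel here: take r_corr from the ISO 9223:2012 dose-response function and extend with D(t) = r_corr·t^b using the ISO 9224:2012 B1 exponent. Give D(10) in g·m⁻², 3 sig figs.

carbon steel: temperature factor f = -0.054·(14.1) = -0.7614
  SO₂ term: 1.77·119.9^0.52·exp(0.02·42-0.7614) = 23.07
  Cl⁻ term: 0.102·456.7^0.62·exp(0.033·42+0.04·24.1) = 47.66
  r_corr = 23.07 + 47.66 = 70.73 μm/a
Long-term exponent b (ISO 9224 Table 2, B1) = 0.523
  D(10) = 70.73 × 10^0.523 = 70.73 × 3.334 = 235.8 μm
  Mass loss = 235.8 μm × 7.85 g/cm³ = 1851 g·m⁻²

D(10) = 1.85e+03 g·m⁻²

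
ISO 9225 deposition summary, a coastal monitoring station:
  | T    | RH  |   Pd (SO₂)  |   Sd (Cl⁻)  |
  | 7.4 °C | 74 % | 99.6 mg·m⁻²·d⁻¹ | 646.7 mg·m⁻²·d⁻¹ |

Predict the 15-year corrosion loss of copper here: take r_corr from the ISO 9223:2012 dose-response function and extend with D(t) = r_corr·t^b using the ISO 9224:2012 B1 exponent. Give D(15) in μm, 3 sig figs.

D(15) = 13.4 μm

copper: f(T) = +0.126·(T−10) [T≤10 °C] = -0.3276
  Pd branch = 0.0053·Pd^0.26·e^(0.059·RH+f) = 0.9947 μm/a
  Sd branch = 0.01025·Sd^0.27·e^(0.036·RH+0.049·T) = 1.214 μm/a
  sum: 0.9947 + 1.214 → r_corr = 2.208 μm/a
Power-law: D(15) = r_corr · 15^0.667
  D(15) = 2.208 × 15^0.667 = 2.208 × 6.088 = 13.44 μm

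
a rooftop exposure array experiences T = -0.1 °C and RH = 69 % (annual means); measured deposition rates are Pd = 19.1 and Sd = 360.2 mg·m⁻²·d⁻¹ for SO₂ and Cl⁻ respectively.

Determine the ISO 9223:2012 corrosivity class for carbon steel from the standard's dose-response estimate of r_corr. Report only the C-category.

carbon steel: T≤10 °C ⇒ hinge +0.150·(-0.1−10) = -1.5150
  SO₂ term: 1.77·19.1^0.52·exp(0.02·69-1.5150) = 7.169
  Sd branch = 0.102·Sd^0.62·e^(0.033·RH+0.04·T) = 38.09 μm/a
  r_corr = 7.169 + 38.09 = 45.26 μm/a
Category bounds: 25…50 μm/a bracket r_corr ⇒ C3

C3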